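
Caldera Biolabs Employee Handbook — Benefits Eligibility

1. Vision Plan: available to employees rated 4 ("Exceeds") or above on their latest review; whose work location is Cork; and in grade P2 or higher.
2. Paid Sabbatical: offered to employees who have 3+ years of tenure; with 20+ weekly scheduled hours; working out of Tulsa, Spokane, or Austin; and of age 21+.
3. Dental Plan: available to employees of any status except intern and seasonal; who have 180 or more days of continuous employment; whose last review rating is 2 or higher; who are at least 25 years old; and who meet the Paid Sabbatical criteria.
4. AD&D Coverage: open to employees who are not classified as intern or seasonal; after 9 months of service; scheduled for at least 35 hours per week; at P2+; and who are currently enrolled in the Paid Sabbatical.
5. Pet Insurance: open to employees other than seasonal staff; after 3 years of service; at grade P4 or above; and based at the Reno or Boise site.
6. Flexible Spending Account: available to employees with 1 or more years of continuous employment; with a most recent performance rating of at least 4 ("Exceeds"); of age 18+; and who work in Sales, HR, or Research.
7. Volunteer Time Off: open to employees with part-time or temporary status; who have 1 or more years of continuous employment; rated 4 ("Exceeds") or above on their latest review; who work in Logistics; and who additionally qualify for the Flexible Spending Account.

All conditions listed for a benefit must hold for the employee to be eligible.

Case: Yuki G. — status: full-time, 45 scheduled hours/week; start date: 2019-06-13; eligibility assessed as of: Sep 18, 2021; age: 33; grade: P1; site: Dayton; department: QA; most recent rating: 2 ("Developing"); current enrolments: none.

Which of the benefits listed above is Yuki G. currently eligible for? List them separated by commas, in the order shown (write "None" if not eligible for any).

None

Service from 2019-06-13 to Sep 18, 2021: 828 days.
Vision Plan — rating 2 < 4 ✗ → not eligible.
Paid Sabbatical — service 828 days < 3 years (≈1095 days) ✗ → not eligible.
Dental Plan — status full-time ✓ (not excluded); service 828 days ≥ 180 days ✓; rating 2 ≥ 2 ✓; age 33 ≥ 25 ✓; not eligible for Paid Sabbatical ✗ → not eligible.
AD&D Coverage — status full-time ✓ (not excluded); service 828 days ≥ 9 months (≈270 days) ✓; 45 hrs/wk ≥ 35 ✓; grade P1 < P2 ✗ → not eligible.
Pet Insurance — status full-time ✓ (not excluded); service 828 days < 3 years (≈1095 days) ✗ → not eligible.
Flexible Spending Account — service 828 days ≥ 1 year (≈365 days) ✓; rating 2 < 4 ✗ → not eligible.
Volunteer Time Off — status full-time ✗ (requires part-time or temporary) → not eligible.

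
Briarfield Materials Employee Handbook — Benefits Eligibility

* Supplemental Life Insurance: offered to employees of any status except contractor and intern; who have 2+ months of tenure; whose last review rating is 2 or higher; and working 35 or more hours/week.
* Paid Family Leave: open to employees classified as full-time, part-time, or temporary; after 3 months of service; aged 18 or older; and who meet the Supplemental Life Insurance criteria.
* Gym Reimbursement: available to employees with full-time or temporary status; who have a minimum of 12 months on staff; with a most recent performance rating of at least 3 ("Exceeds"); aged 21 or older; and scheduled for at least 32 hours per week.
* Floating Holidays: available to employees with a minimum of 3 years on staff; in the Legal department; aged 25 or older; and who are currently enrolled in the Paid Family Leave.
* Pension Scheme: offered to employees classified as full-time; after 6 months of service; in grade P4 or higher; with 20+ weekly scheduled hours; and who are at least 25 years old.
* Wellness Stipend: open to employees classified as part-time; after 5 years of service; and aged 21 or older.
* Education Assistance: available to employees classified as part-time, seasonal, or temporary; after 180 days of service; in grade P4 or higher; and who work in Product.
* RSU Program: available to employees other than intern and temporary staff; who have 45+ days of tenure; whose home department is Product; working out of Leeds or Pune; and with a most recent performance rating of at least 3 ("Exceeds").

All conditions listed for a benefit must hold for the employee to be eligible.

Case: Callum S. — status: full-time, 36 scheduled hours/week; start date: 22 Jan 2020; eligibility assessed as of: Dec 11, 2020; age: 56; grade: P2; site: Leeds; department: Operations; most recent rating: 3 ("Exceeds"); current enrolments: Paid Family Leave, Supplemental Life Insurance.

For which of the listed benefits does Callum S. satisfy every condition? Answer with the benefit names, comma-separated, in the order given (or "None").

Supplemental Life Insurance, Paid Family Leave

Service from 22 Jan 2020 to Dec 11, 2020: 324 days.
Supplemental Life Insurance — status full-time ✓ (not excluded); service 324 days ≥ 2 months (≈60 days) ✓; rating 3 ≥ 2 ✓; 36 hrs/wk ≥ 35 ✓ → eligible.
Paid Family Leave — status full-time ✓; service 324 days ≥ 3 months (≈90 days) ✓; age 56 ≥ 18 ✓; eligible for Supplemental Life Insurance ✓ → eligible.
Gym Reimbursement — status full-time ✓; service 324 days < 12 months (≈360 days) ✗ → not eligible.
Floating Holidays — service 324 days < 3 years (≈1095 days) ✗ → not eligible.
Pension Scheme — status full-time ✓; service 324 days ≥ 6 months (≈180 days) ✓; grade P2 < P4 ✗ → not eligible.
Wellness Stipend — status full-time ✗ (requires part-time) → not eligible.
Education Assistance — status full-time ✗ (requires part-time, seasonal, or temporary) → not eligible.
RSU Program — status full-time ✓ (not excluded); service 324 days ≥ 45 days ✓; dept Operations ✗ → not eligible.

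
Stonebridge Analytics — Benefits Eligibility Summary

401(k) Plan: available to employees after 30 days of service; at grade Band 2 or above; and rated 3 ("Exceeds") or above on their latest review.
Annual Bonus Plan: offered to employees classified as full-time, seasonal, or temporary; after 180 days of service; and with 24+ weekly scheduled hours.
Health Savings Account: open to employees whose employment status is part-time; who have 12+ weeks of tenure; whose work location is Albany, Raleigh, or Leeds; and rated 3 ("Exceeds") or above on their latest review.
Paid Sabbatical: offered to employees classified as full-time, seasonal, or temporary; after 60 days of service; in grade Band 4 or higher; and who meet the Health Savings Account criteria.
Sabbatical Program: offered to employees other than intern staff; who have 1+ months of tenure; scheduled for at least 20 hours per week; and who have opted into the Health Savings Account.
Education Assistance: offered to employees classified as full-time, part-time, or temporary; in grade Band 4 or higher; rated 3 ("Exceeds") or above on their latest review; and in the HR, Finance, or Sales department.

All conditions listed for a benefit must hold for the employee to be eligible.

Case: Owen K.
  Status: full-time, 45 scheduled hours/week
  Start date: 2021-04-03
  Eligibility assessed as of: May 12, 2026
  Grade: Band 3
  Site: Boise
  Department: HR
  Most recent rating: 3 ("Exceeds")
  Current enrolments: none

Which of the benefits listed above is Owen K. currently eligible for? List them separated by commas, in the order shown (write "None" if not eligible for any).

401(k) Plan, Annual Bonus Plan

Service from 2021-04-03 to May 12, 2026: 1865 days.
401(k) Plan — service 1865 days ≥ 30 days ✓; grade Band 3 ≥ Band 2 ✓; rating 3 ≥ 3 ✓ → eligible.
Annual Bonus Plan — status full-time ✓; service 1865 days ≥ 180 days ✓; 45 hrs/wk ≥ 24 ✓ → eligible.
Health Savings Account — status full-time ✗ (requires part-time) → not eligible.
Paid Sabbatical — status full-time ✓; service 1865 days ≥ 60 days ✓; grade Band 3 < Band 4 ✗ → not eligible.
Sabbatical Program — status full-time ✓ (not excluded); service 1865 days ≥ 1 month (≈30 days) ✓; 45 hrs/wk ≥ 20 ✓; not enrolled in Health Savings Account ✗ → not eligible.
Education Assistance — status full-time ✓; grade Band 3 < Band 4 ✗ → not eligible.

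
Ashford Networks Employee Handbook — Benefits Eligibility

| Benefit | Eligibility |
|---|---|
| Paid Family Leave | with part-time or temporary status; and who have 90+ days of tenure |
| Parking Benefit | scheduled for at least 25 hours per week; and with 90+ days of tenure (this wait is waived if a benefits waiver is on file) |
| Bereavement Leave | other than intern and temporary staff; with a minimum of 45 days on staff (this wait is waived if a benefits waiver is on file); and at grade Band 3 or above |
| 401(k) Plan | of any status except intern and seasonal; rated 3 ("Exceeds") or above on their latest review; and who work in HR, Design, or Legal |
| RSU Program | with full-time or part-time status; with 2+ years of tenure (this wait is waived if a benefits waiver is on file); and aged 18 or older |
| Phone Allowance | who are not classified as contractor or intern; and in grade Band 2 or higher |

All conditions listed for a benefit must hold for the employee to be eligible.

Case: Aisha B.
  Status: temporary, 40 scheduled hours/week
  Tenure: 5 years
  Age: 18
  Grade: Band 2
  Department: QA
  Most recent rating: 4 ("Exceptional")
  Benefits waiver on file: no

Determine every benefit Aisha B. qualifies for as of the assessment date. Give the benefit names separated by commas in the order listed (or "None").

Paid Family Leave, Parking Benefit, Phone Allowance

Paid Family Leave — status temporary ✓; service 5 years ≥ 90 days ✓ → eligible.
Parking Benefit — 40 hrs/wk ≥ 25 ✓; no waiver, service 5 years ≥ 90 days ✓ → eligible.
Bereavement Leave — status temporary ✗ (excluded) → not eligible.
401(k) Plan — status temporary ✓ (not excluded); rating 4 ≥ 3 ✓; dept QA ✗ → not eligible.
RSU Program — status temporary ✗ (requires full-time or part-time) → not eligible.
Phone Allowance — status temporary ✓ (not excluded); grade Band 2 ≥ Band 2 ✓ → eligible.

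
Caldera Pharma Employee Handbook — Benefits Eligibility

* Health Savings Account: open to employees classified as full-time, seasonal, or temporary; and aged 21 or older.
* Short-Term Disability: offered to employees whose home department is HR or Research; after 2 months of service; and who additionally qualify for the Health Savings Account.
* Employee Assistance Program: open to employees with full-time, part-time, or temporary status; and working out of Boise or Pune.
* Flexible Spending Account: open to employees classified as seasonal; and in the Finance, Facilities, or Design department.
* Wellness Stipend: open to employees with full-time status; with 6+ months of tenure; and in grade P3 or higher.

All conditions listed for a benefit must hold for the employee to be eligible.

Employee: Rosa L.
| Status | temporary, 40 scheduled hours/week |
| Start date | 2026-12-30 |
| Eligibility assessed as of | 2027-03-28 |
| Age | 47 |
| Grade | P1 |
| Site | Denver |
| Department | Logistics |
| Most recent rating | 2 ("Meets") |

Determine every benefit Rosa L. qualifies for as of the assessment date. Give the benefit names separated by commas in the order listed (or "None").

Service from 2026-12-30 to 2027-03-28: 88 days.
Health Savings Account — status temporary ✓; age 47 ≥ 21 ✓ → eligible.
Short-Term Disability — dept Logistics ✗ → not eligible.
Employee Assistance Program — status temporary ✓; site Denver ✗ (not Boise or Pune) → not eligible.
Flexible Spending Account — status temporary ✗ (requires seasonal) → not eligible.
Wellness Stipend — status temporary ✗ (requires full-time) → not eligible.

Health Savings Account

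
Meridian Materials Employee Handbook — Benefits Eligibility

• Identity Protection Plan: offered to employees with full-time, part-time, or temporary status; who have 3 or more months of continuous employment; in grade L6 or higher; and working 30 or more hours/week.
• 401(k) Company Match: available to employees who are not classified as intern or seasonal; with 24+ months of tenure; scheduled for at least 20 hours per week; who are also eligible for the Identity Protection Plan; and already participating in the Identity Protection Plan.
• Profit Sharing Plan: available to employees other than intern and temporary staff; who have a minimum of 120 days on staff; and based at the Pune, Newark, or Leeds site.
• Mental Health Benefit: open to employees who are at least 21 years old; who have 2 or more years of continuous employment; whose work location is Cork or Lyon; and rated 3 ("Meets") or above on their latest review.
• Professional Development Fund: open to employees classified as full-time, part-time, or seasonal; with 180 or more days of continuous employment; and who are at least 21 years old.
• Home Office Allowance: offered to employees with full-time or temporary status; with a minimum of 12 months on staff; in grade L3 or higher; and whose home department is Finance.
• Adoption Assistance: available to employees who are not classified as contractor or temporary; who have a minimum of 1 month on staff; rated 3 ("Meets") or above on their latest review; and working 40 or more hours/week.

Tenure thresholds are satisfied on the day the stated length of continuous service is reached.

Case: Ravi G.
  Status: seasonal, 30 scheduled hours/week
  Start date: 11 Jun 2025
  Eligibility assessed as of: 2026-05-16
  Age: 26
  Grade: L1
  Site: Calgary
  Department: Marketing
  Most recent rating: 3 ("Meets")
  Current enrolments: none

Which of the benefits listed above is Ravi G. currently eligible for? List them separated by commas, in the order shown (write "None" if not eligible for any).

Service from 11 Jun 2025 to 2026-05-16: 339 days.
Identity Protection Plan — status seasonal ✗ (requires full-time, part-time, or temporary) → not eligible.
401(k) Company Match — status seasonal ✗ (excluded) → not eligible.
Profit Sharing Plan — status seasonal ✓ (not excluded); service 339 days ≥ 120 days ✓; site Calgary ✗ (not Pune, Newark, or Leeds) → not eligible.
Mental Health Benefit — age 26 ≥ 21 ✓; service 339 days < 2 years (≈730 days) ✗ → not eligible.
Professional Development Fund — status seasonal ✓; service 339 days ≥ 180 days ✓; age 26 ≥ 21 ✓ → eligible.
Home Office Allowance — status seasonal ✗ (requires full-time or temporary) → not eligible.
Adoption Assistance — status seasonal ✓ (not excluded); service 339 days ≥ 1 month (≈30 days) ✓; rating 3 ≥ 3 ✓; 30 hrs/wk < 40 ✗ → not eligible.

Professional Development Fund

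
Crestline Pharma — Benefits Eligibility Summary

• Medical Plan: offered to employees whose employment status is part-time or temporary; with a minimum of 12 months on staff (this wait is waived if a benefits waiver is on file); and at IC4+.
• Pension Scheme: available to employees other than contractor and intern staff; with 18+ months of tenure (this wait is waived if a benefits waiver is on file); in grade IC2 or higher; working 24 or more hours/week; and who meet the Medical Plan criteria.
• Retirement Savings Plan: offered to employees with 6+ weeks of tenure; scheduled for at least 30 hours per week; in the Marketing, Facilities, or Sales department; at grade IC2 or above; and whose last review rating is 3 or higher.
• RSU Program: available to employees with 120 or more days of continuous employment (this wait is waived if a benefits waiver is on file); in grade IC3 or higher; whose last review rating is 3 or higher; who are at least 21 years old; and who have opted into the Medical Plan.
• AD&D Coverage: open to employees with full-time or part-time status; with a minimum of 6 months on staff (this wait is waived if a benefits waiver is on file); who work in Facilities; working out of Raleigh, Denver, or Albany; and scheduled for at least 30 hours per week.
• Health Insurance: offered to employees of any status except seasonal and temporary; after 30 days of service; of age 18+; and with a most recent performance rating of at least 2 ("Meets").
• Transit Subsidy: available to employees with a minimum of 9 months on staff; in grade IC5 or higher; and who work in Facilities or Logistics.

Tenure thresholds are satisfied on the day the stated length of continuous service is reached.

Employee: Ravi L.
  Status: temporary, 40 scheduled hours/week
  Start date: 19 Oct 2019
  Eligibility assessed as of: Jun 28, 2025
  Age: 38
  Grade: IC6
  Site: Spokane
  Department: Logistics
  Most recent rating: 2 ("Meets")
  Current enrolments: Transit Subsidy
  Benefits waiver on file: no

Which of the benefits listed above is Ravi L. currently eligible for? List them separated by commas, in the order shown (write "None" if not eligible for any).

Service from 19 Oct 2019 to Jun 28, 2025: 2079 days.
Medical Plan — status temporary ✓; no waiver, service 2079 days ≥ 12 months (≈360 days) ✓; grade IC6 ≥ IC4 ✓ → eligible.
Pension Scheme — status temporary ✓ (not excluded); no waiver, service 2079 days ≥ 18 months (≈540 days) ✓; grade IC6 ≥ IC2 ✓; 40 hrs/wk ≥ 24 ✓; eligible for Medical Plan ✓ → eligible.
Retirement Savings Plan — service 2079 days ≥ 6 weeks (≈42 days) ✓; 40 hrs/wk ≥ 30 ✓; dept Logistics ✗ → not eligible.
RSU Program — no waiver, service 2079 days ≥ 120 days ✓; grade IC6 ≥ IC3 ✓; rating 2 < 3 ✗ → not eligible.
AD&D Coverage — status temporary ✗ (requires full-time or part-time) → not eligible.
Health Insurance — status temporary ✗ (excluded) → not eligible.
Transit Subsidy — service 2079 days ≥ 9 months (≈270 days) ✓; grade IC6 ≥ IC5 ✓; dept Logistics ✓ → eligible.

Medical Plan, Pension Scheme, Transit Subsidy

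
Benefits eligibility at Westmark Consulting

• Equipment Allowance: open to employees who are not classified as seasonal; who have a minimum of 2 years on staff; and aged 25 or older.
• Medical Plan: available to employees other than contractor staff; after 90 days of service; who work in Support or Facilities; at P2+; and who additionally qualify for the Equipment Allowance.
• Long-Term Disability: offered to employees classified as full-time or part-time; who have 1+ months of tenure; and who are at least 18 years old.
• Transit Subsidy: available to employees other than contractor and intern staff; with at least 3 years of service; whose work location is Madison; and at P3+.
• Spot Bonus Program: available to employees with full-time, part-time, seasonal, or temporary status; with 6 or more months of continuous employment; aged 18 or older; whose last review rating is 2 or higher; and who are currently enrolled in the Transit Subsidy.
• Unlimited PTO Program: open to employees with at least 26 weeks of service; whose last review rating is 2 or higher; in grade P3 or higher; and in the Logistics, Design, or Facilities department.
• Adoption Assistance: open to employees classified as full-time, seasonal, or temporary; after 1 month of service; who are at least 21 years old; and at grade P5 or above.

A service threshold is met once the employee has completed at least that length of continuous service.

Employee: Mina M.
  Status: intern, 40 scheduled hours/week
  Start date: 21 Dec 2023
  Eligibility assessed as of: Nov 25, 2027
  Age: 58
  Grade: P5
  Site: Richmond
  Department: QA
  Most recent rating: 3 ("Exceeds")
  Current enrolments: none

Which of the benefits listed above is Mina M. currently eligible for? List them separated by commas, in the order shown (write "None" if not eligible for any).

Service from 21 Dec 2023 to Nov 25, 2027: 1435 days.
Equipment Allowance — status intern ✓ (not excluded); service 1435 days ≥ 2 years (≈730 days) ✓; age 58 ≥ 25 ✓ → eligible.
Medical Plan — status intern ✓ (not excluded); service 1435 days ≥ 90 days ✓; dept QA ✗ → not eligible.
Long-Term Disability — status intern ✗ (requires full-time or part-time) → not eligible.
Transit Subsidy — status intern ✗ (excluded) → not eligible.
Spot Bonus Program — status intern ✗ (requires full-time, part-time, seasonal, or temporary) → not eligible.
Unlimited PTO Program — service 1435 days ≥ 26 weeks (≈182 days) ✓; rating 3 ≥ 2 ✓; grade P5 ≥ P3 ✓; dept QA ✗ → not eligible.
Adoption Assistance — status intern ✗ (requires full-time, seasonal, or temporary) → not eligible.

Equipment Allowance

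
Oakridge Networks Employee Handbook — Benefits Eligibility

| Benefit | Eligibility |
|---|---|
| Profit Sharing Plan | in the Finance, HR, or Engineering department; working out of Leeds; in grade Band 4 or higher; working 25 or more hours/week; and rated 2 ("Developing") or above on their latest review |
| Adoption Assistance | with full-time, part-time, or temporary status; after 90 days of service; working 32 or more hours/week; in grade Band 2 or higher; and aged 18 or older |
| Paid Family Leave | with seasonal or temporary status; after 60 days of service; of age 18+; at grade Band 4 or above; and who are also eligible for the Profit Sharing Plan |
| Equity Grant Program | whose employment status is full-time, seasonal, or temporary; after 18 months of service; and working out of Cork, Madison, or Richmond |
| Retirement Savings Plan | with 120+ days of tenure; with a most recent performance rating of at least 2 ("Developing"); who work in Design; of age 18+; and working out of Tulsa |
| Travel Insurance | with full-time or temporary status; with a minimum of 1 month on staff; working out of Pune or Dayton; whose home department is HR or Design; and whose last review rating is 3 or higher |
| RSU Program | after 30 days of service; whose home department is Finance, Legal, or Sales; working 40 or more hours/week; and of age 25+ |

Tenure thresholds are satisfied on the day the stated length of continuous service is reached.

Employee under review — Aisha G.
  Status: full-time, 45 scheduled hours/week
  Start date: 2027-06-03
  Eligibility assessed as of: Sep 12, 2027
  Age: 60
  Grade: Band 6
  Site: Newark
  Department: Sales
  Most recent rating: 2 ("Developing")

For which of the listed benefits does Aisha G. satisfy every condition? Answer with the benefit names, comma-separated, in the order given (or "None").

Adoption Assistance, RSU Program

Service from 2027-06-03 to Sep 12, 2027: 101 days.
Profit Sharing Plan — dept Sales ✗ → not eligible.
Adoption Assistance — status full-time ✓; service 101 days ≥ 90 days ✓; 45 hrs/wk ≥ 32 ✓; grade Band 6 ≥ Band 2 ✓; age 60 ≥ 18 ✓ → eligible.
Paid Family Leave — status full-time ✗ (requires seasonal or temporary) → not eligible.
Equity Grant Program — status full-time ✓; service 101 days < 18 months (≈540 days) ✗ → not eligible.
Retirement Savings Plan — service 101 days < 120 days ✗ → not eligible.
Travel Insurance — status full-time ✓; service 101 days ≥ 1 month (≈30 days) ✓; site Newark ✗ (not Pune or Dayton) → not eligible.
RSU Program — service 101 days ≥ 30 days ✓; dept Sales ✓; 45 hrs/wk ≥ 40 ✓; age 60 ≥ 25 ✓ → eligible.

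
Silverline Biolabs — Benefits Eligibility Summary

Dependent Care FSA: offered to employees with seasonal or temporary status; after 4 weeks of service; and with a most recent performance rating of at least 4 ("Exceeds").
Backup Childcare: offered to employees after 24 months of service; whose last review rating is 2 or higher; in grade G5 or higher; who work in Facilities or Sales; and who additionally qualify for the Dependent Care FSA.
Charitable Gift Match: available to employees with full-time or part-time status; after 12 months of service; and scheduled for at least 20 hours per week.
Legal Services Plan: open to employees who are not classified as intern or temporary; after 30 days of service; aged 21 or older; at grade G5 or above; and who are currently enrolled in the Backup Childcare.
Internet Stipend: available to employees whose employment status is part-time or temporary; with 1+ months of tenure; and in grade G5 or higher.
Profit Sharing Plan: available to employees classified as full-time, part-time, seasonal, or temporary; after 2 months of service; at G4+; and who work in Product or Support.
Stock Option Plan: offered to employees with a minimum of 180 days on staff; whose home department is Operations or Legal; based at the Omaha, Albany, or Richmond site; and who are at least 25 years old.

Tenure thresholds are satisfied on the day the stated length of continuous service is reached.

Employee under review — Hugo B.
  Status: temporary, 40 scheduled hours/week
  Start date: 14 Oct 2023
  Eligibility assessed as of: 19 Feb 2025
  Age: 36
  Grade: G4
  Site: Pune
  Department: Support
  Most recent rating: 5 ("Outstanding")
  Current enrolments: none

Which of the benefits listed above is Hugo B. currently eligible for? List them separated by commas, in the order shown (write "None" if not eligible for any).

Service from 14 Oct 2023 to 19 Feb 2025: 494 days.
Dependent Care FSA — status temporary ✓; service 494 days ≥ 4 weeks (≈28 days) ✓; rating 5 ≥ 4 ✓ → eligible.
Backup Childcare — service 494 days < 24 months (≈720 days) ✗ → not eligible.
Charitable Gift Match — status temporary ✗ (requires full-time or part-time) → not eligible.
Legal Services Plan — status temporary ✗ (excluded) → not eligible.
Internet Stipend — status temporary ✓; service 494 days ≥ 1 month (≈30 days) ✓; grade G4 < G5 ✗ → not eligible.
Profit Sharing Plan — status temporary ✓; service 494 days ≥ 2 months (≈60 days) ✓; grade G4 ≥ G4 ✓; dept Support ✓ → eligible.
Stock Option Plan — service 494 days ≥ 180 days ✓; dept Support ✗ → not eligible.

Dependent Care FSA, Profit Sharing Plan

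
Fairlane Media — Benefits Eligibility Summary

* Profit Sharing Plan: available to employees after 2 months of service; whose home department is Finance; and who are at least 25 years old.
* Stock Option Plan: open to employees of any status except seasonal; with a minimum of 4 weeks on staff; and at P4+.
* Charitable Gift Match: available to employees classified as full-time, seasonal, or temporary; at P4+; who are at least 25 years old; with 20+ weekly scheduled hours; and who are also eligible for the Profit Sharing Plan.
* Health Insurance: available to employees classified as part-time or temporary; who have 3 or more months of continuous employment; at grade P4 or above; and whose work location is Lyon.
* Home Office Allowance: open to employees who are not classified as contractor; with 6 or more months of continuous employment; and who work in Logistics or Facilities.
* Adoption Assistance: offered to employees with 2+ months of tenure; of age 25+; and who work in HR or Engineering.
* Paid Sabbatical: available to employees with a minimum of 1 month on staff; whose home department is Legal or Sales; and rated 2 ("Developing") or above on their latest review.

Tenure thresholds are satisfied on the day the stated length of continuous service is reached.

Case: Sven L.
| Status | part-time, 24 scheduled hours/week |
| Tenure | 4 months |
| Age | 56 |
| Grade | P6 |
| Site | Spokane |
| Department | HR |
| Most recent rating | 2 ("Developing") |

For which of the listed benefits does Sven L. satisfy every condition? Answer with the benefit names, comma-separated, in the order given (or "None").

Profit Sharing Plan — service 4 months ≥ 2 months ✓; dept HR ✗ → not eligible.
Stock Option Plan — status part-time ✓ (not excluded); service 4 months ≥ 4 weeks (≈28 days) ✓; grade P6 ≥ P4 ✓ → eligible.
Charitable Gift Match — status part-time ✗ (requires full-time, seasonal, or temporary) → not eligible.
Health Insurance — status part-time ✓; service 4 months ≥ 3 months ✓; grade P6 ≥ P4 ✓; site Spokane ✗ (not Lyon) → not eligible.
Home Office Allowance — status part-time ✓ (not excluded); service 4 months < 6 months ✗ → not eligible.
Adoption Assistance — service 4 months ≥ 2 months ✓; age 56 ≥ 25 ✓; dept HR ✓ → eligible.
Paid Sabbatical — service 4 months ≥ 1 month ✓; dept HR ✗ → not eligible.

Stock Option Plan, Adoption Assistance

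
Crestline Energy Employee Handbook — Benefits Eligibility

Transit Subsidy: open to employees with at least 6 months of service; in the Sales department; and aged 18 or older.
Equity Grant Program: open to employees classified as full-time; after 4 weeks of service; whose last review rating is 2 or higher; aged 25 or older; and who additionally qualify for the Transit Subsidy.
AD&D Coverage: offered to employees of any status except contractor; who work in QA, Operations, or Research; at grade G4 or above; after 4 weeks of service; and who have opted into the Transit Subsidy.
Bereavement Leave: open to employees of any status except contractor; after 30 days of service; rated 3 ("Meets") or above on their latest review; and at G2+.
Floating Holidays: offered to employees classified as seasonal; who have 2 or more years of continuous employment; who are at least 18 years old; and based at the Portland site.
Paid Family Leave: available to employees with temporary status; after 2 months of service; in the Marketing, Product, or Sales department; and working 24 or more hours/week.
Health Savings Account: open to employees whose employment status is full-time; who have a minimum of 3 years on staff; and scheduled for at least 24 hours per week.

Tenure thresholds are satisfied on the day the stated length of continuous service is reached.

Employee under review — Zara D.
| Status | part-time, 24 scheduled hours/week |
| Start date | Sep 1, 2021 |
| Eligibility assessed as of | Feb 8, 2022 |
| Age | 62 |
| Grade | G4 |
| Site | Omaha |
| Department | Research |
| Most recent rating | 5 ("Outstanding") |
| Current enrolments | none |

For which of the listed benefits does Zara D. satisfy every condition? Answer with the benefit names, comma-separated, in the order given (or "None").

Service from Sep 1, 2021 to Feb 8, 2022: 160 days.
Transit Subsidy — service 160 days < 6 months (≈180 days) ✗ → not eligible.
Equity Grant Program — status part-time ✗ (requires full-time) → not eligible.
AD&D Coverage — status part-time ✓ (not excluded); dept Research ✓; grade G4 ≥ G4 ✓; service 160 days ≥ 4 weeks (≈28 days) ✓; not enrolled in Transit Subsidy ✗ → not eligible.
Bereavement Leave — status part-time ✓ (not excluded); service 160 days ≥ 30 days ✓; rating 5 ≥ 3 ✓; grade G4 ≥ G2 ✓ → eligible.
Floating Holidays — status part-time ✗ (requires seasonal) → not eligible.
Paid Family Leave — status part-time ✗ (requires temporary) → not eligible.
Health Savings Account — status part-time ✗ (requires full-time) → not eligible.

Bereavement Leave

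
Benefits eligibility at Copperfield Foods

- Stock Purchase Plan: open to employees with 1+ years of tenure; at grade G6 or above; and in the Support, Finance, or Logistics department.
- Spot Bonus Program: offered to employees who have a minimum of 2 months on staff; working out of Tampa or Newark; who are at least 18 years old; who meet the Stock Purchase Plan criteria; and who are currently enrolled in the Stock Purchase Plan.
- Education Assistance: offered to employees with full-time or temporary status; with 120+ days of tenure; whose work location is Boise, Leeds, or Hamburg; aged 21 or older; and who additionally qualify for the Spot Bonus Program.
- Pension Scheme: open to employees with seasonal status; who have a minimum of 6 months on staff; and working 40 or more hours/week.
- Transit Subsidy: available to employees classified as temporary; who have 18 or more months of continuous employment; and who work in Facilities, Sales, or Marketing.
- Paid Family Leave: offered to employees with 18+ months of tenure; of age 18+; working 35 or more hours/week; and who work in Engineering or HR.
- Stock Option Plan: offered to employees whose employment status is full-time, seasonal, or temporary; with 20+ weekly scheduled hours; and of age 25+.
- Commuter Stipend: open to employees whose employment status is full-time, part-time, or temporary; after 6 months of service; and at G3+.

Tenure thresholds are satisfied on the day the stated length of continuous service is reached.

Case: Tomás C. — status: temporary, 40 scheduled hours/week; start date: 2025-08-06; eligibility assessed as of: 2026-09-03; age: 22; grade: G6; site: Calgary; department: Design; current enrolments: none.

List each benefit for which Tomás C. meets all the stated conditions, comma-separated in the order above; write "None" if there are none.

Commuter Stipend

Service from 2025-08-06 to 2026-09-03: 393 days.
Stock Purchase Plan — service 393 days ≥ 1 year (≈365 days) ✓; grade G6 ≥ G6 ✓; dept Design ✗ → not eligible.
Spot Bonus Program — service 393 days ≥ 2 months (≈60 days) ✓; site Calgary ✗ (not Tampa or Newark) → not eligible.
Education Assistance — status temporary ✓; service 393 days ≥ 120 days ✓; site Calgary ✗ (not Boise, Leeds, or Hamburg) → not eligible.
Pension Scheme — status temporary ✗ (requires seasonal) → not eligible.
Transit Subsidy — status temporary ✓; service 393 days < 18 months (≈540 days) ✗ → not eligible.
Paid Family Leave — service 393 days < 18 months (≈540 days) ✗ → not eligible.
Stock Option Plan — status temporary ✓; 40 hrs/wk ≥ 20 ✓; age 22 < 25 ✗ → not eligible.
Commuter Stipend — status temporary ✓; service 393 days ≥ 6 months (≈180 days) ✓; grade G6 ≥ G3 ✓ → eligible.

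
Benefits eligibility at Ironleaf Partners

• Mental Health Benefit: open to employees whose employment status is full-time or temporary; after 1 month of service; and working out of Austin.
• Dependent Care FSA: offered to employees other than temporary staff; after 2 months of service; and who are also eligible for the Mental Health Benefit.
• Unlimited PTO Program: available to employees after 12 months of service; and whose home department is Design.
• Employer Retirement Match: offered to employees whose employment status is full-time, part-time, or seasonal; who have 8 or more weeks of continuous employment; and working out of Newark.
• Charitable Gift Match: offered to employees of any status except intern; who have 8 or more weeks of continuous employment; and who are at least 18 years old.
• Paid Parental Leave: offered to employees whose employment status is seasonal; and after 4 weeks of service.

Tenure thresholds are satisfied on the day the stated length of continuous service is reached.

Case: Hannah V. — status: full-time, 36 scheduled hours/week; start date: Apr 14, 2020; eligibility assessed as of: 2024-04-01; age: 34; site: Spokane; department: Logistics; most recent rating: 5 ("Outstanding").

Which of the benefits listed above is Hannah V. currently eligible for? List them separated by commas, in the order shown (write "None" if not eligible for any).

Service from Apr 14, 2020 to 2024-04-01: 1448 days.
Mental Health Benefit — status full-time ✓; service 1448 days ≥ 1 month (≈30 days) ✓; site Spokane ✗ (not Austin) → not eligible.
Dependent Care FSA — status full-time ✓ (not excluded); service 1448 days ≥ 2 months (≈60 days) ✓; not eligible for Mental Health Benefit ✗ → not eligible.
Unlimited PTO Program — service 1448 days ≥ 12 months (≈360 days) ✓; dept Logistics ✗ → not eligible.
Employer Retirement Match — status full-time ✓; service 1448 days ≥ 8 weeks (≈56 days) ✓; site Spokane ✗ (not Newark) → not eligible.
Charitable Gift Match — status full-time ✓ (not excluded); service 1448 days ≥ 8 weeks (≈56 days) ✓; age 34 ≥ 18 ✓ → eligible.
Paid Parental Leave — status full-time ✗ (requires seasonal) → not eligible.

Charitable Gift Match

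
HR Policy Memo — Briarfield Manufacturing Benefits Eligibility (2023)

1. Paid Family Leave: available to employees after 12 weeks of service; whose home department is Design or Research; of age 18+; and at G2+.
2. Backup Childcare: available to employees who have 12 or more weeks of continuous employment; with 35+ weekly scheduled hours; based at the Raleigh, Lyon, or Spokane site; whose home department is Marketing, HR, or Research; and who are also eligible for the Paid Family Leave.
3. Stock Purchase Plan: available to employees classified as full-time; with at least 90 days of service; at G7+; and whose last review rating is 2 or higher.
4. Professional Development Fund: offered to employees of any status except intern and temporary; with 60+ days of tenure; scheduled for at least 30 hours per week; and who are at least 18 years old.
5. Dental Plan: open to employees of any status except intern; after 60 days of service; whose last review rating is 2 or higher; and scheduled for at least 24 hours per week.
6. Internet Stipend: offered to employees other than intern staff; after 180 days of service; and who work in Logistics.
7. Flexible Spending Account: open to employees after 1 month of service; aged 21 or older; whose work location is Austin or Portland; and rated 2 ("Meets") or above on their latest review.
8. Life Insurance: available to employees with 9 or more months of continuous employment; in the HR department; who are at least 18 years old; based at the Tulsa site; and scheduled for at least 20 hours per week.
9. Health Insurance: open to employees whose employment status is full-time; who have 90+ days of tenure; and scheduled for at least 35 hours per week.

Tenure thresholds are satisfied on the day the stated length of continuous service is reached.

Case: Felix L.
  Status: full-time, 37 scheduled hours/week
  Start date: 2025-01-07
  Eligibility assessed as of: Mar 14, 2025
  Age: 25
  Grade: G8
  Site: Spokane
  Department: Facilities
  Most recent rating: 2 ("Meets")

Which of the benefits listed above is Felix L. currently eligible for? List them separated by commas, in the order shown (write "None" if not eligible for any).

Professional Development Fund, Dental Plan

Service from 2025-01-07 to Mar 14, 2025: 66 days.
Paid Family Leave — service 66 days < 12 weeks (≈84 days) ✗ → not eligible.
Backup Childcare — service 66 days < 12 weeks (≈84 days) ✗ → not eligible.
Stock Purchase Plan — status full-time ✓; service 66 days < 90 days ✗ → not eligible.
Professional Development Fund — status full-time ✓ (not excluded); service 66 days ≥ 60 days ✓; 37 hrs/wk ≥ 30 ✓; age 25 ≥ 18 ✓ → eligible.
Dental Plan — status full-time ✓ (not excluded); service 66 days ≥ 60 days ✓; rating 2 ≥ 2 ✓; 37 hrs/wk ≥ 24 ✓ → eligible.
Internet Stipend — status full-time ✓ (not excluded); service 66 days < 180 days ✗ → not eligible.
Flexible Spending Account — service 66 days ≥ 1 month (≈30 days) ✓; age 25 ≥ 21 ✓; site Spokane ✗ (not Austin or Portland) → not eligible.
Life Insurance — service 66 days < 9 months (≈270 days) ✗ → not eligible.
Health Insurance — status full-time ✓; service 66 days < 90 days ✗ → not eligible.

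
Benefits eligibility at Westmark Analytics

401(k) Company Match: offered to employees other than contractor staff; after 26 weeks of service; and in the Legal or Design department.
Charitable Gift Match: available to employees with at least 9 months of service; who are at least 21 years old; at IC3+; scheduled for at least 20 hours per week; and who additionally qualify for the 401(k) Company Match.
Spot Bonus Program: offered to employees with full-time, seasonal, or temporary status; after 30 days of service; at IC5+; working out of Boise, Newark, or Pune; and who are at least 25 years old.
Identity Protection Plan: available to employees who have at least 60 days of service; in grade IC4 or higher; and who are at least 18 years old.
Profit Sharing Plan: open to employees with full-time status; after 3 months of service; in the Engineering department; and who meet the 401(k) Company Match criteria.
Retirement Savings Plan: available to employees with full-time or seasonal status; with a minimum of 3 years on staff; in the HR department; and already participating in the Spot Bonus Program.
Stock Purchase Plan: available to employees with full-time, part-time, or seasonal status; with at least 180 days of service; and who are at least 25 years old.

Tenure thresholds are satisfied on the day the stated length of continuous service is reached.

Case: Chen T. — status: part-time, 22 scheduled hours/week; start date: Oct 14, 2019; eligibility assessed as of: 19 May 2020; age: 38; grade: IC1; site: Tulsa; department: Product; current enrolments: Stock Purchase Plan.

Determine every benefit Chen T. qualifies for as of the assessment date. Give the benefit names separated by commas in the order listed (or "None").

Stock Purchase Plan

Service from Oct 14, 2019 to 19 May 2020: 218 days.
401(k) Company Match — status part-time ✓ (not excluded); service 218 days ≥ 26 weeks (≈182 days) ✓; dept Product ✗ → not eligible.
Charitable Gift Match — service 218 days < 9 months (≈270 days) ✗ → not eligible.
Spot Bonus Program — status part-time ✗ (requires full-time, seasonal, or temporary) → not eligible.
Identity Protection Plan — service 218 days ≥ 60 days ✓; grade IC1 < IC4 ✗ → not eligible.
Profit Sharing Plan — status part-time ✗ (requires full-time) → not eligible.
Retirement Savings Plan — status part-time ✗ (requires full-time or seasonal) → not eligible.
Stock Purchase Plan — status part-time ✓; service 218 days ≥ 180 days ✓; age 38 ≥ 25 ✓ → eligible.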